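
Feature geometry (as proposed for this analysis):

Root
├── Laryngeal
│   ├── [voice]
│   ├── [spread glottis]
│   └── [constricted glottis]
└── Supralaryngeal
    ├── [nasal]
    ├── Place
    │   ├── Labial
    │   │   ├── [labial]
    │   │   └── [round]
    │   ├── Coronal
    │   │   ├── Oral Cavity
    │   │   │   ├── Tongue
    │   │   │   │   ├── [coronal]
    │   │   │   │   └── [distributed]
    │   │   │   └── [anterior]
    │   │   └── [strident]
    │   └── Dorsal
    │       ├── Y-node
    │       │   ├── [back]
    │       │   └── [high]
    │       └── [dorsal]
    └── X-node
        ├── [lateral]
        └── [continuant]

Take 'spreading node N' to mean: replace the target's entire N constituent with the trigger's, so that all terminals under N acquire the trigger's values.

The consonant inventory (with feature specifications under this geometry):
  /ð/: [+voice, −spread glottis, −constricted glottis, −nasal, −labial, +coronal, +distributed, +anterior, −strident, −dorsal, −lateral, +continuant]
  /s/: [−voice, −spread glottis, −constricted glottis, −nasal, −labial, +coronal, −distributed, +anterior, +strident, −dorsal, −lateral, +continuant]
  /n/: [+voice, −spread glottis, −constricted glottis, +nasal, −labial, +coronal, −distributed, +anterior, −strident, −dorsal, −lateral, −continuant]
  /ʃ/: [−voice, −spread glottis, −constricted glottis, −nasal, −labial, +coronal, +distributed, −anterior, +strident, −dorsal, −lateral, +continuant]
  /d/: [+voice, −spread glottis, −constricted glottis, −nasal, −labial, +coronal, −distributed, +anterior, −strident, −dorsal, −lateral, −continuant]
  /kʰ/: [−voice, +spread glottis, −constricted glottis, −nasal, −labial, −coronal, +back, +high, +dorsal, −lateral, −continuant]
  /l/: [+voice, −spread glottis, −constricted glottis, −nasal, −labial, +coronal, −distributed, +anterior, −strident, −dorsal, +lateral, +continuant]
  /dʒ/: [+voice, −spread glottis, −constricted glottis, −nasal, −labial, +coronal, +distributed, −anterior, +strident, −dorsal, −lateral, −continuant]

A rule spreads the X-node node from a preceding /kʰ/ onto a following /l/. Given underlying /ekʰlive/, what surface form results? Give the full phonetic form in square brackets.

The X-node node dominates the terminals [lateral], [continuant].
Spreading X-node from /kʰ/ onto /l/ replaces those values with /kʰ/'s: [−lateral], [−continuant]. Features outside X-node ([voice], [spread glottis], [constricted glottis], …) stay as in /l/.
The resulting bundle matches /d/ in the inventory; substituting it for /l/ gives [ekʰdive].

[ekʰdive]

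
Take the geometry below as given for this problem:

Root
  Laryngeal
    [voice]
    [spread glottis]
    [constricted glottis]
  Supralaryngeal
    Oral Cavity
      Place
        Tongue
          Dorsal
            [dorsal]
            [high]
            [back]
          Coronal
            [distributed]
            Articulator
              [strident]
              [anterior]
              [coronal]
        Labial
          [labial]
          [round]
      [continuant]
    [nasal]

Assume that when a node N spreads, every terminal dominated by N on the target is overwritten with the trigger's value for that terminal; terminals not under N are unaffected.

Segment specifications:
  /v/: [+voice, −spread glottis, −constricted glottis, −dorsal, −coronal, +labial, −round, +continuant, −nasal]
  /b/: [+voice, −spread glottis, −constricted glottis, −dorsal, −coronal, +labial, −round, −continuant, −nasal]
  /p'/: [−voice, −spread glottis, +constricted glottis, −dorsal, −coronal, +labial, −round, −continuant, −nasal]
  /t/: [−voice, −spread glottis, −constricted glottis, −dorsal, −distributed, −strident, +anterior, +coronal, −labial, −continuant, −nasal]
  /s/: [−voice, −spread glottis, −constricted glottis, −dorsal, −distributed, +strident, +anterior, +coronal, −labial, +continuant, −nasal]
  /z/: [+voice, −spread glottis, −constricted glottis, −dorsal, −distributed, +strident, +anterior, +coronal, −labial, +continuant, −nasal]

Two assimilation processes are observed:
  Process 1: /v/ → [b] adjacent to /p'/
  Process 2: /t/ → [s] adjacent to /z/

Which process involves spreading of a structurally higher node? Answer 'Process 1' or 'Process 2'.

Process 1 alters [continuant]; the lowest dominating node is [continuant] (depth 3 from Root).
Process 2: the features that change are [continuant], [strident]; the minimal node is Oral Cavity (depth 2).
Depth 2 < depth 3; Process 2 involves the structurally higher constituent Oral Cavity.

Process 2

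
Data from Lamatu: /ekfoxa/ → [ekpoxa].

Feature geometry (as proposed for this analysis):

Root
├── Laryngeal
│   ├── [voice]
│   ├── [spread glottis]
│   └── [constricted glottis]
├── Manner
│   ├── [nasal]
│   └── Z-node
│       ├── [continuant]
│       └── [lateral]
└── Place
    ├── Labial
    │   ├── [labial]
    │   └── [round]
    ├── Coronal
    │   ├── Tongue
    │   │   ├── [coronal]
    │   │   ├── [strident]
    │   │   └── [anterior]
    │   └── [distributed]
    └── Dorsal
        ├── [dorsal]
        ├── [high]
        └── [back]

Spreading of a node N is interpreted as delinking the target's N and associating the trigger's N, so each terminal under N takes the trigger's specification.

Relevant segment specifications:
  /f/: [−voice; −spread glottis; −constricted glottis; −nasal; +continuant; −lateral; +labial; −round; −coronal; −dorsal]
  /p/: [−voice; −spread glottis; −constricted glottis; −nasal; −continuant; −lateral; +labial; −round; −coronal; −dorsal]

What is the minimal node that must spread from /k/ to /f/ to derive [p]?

[continuant]

Feature comparison: [continuant] differs between /f/ and [p]; the remaining terminals match.
Since just one terminal is affected and it takes /k/'s value, spreading the terminal [continuant] alone is sufficient and minimal.
[labial], [dorsal] stay as in /f/ although /k/ differs there, so no node dominating them spread; among the remaining candidates [continuant] is the lowest that derives the output.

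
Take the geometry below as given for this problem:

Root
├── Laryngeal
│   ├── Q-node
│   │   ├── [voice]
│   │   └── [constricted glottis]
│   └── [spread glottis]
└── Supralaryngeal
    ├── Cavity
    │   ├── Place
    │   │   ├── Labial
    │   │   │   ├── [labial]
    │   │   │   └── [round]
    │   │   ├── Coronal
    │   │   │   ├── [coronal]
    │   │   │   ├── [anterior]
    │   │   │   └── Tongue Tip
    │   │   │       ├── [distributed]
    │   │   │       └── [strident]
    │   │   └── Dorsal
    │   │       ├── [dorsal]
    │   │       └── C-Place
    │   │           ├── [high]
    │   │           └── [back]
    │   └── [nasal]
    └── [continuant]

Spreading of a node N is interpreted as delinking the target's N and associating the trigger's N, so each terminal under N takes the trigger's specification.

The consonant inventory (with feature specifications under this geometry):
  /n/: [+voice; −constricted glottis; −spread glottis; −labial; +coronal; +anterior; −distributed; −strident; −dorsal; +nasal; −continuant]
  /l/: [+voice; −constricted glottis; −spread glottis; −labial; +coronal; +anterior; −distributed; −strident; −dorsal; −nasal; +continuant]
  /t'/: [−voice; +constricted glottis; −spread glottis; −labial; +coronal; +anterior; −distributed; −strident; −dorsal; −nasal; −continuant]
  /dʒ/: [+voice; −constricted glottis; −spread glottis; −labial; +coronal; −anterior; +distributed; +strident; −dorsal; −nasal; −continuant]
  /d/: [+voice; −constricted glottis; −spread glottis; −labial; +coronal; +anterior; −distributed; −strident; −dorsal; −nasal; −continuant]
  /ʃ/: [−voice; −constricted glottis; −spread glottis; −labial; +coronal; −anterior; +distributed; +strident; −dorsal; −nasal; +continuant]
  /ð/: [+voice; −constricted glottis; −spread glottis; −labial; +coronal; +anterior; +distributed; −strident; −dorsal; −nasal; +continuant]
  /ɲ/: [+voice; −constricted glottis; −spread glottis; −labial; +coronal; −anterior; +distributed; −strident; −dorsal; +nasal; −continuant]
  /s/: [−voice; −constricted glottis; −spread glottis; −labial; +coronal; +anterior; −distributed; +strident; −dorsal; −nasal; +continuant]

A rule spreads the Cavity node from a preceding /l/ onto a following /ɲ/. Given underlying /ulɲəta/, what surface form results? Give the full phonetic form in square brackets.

Cavity immediately or transitively dominates [labial], [round], [coronal], [anterior], [distributed], [strident], [dorsal], [high], [back], [nasal].
The target acquires /l/'s values for everything under Cavity — [−labial], [+coronal], [+anterior], [−distributed], [−strident], [−dorsal], [−nasal] — while keeping its own [voice], [constricted glottis], [spread glottis], ….
The resulting bundle matches /d/ in the inventory; substituting it for /ɲ/ gives [uldəta].

[uldəta]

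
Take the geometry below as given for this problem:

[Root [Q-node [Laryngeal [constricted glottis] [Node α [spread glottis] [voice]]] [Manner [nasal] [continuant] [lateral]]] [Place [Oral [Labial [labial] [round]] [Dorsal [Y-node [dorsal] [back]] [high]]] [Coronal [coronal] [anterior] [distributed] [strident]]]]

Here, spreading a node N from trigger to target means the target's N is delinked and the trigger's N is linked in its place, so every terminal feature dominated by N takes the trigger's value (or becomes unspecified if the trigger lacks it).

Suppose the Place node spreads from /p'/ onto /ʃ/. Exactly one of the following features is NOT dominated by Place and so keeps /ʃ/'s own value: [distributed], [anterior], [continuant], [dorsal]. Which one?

[continuant]

The terminals dominated by Place are [labial], [round], [dorsal], [back], [high], [coronal], [anterior], [distributed], [strident].
Of the listed options, [distributed], [dorsal], [anterior] are among these and would be overwritten by spreading Place.
[continuant] is not within the Place subtree (it hangs from Manner), so /ʃ/'s [continuant] value survives.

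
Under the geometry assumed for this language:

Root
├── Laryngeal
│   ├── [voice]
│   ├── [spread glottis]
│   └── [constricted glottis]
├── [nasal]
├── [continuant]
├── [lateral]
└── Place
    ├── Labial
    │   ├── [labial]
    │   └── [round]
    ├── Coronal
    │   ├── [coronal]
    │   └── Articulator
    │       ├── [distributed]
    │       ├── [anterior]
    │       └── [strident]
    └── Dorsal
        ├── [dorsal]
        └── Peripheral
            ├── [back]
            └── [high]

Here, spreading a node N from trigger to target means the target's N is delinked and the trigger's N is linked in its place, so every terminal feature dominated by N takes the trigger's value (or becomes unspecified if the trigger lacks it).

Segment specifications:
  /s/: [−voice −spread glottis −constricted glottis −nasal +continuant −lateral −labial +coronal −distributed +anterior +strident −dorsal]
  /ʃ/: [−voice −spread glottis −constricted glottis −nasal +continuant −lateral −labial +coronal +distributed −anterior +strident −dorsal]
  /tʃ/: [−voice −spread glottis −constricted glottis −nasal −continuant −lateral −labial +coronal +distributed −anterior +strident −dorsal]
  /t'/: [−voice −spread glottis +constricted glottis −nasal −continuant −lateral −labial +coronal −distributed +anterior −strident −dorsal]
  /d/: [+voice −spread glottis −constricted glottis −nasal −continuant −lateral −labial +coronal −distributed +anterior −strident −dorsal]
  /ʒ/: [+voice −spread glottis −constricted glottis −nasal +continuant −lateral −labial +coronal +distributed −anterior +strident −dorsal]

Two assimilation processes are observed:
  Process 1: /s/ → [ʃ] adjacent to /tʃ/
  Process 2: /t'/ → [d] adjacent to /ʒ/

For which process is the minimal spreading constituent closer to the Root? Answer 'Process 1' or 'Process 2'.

Process 1 alters [anterior], [distributed]; the lowest common ancestor is Articulator (depth 3 from Root).
In Process 2, [voice], [constricted glottis] change, so the minimal spreading node is Laryngeal at depth 1.
Laryngeal is closer to Root than Articulator, so Process 2 spreads the higher node.

Process 2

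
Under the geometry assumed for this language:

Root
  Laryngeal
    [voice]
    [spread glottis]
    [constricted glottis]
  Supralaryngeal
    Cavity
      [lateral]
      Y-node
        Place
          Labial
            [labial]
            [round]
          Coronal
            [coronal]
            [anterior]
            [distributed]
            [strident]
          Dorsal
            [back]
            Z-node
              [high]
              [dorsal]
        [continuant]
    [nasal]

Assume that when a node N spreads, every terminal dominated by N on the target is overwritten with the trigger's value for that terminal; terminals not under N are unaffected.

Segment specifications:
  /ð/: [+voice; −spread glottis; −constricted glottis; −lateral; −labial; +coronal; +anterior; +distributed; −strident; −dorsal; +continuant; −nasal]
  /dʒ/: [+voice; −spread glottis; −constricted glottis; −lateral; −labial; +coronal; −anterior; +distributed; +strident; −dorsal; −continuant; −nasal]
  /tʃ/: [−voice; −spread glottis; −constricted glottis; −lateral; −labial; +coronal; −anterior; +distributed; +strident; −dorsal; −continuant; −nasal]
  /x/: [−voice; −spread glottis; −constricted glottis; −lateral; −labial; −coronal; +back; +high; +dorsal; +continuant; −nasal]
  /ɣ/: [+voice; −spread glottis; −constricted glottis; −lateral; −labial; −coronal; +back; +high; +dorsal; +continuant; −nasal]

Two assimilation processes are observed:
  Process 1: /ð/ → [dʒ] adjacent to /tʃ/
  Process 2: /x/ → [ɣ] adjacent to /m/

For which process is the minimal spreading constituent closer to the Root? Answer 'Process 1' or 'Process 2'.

Process 1 alters [continuant], [anterior], [strident]; the lowest common ancestor is Y-node (depth 3 from Root).
Process 2 alters [voice]; the lowest dominating node is [voice] (depth 2 from Root).
Depth 2 < depth 3; Process 2 involves the structurally higher constituent [voice].

Process 2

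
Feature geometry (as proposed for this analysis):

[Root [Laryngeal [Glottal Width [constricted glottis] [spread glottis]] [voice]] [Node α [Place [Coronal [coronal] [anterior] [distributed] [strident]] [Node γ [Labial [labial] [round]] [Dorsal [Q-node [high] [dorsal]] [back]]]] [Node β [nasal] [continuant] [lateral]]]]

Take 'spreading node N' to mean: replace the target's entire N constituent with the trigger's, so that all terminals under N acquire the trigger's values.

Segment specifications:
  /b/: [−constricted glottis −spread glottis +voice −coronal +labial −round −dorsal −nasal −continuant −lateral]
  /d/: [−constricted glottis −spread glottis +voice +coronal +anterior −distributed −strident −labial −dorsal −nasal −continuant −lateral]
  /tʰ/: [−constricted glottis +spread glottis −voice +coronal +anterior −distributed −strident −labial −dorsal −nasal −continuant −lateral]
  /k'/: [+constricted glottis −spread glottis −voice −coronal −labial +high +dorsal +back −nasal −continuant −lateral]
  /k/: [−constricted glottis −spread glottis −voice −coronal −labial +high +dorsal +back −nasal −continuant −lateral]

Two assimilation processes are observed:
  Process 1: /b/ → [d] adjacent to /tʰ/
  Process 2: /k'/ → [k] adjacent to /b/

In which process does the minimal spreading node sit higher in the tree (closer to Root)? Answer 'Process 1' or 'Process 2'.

Process 1

In Process 1, [labial], [round], [coronal], [anterior], [distributed], [strident] change, so the minimal spreading node is Place at depth 2.
In Process 2, [constricted glottis] changes, so the minimal spreading node is [constricted glottis] at depth 3.
Place (depth 2) sits above [constricted glottis] (depth 3), making Process 1 the one with the higher spreading node.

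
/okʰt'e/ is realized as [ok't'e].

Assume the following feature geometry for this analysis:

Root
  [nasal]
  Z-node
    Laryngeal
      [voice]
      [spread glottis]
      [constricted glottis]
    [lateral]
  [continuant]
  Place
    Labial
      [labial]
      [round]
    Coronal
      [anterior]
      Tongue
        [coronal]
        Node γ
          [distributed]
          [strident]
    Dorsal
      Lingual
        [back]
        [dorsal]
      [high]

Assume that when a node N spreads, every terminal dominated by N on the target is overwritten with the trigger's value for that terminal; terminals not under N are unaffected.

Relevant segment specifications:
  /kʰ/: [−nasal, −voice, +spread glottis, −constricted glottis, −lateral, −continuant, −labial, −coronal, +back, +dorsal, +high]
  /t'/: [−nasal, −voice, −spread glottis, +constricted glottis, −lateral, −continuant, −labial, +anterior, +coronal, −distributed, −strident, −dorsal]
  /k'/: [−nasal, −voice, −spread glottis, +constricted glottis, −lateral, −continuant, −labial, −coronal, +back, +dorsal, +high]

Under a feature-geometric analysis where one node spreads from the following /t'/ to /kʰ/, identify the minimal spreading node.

Laryngeal

Comparing /kʰ/ with its surface form [k'], the features that change are [spread glottis], [constricted glottis].
In this geometry the lowest node dominating all of them is Laryngeal: every daughter of Laryngeal dominates only a proper subset, so no lower node suffices.
If Laryngeal spreads, every terminal under it takes /t'/'s value, producing [k'] as observed.
Features on which the two segments disagree outside Laryngeal, such as [dorsal], [coronal], are unchanged — nothing dominating them spread, and Laryngeal is the minimal sufficient constituent.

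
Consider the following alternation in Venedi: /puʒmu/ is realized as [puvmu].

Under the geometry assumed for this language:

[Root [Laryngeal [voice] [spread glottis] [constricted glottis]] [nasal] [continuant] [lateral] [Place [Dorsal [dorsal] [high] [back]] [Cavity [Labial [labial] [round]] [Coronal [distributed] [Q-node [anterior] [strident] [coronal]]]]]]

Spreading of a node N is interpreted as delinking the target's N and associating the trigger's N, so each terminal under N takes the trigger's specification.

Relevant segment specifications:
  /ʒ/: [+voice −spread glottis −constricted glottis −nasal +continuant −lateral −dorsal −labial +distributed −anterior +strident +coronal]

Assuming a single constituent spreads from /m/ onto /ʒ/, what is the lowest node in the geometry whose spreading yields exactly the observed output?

The alternation /ʒ/ → [v] changes [labial], [round], [coronal], [anterior], [distributed], [strident] and nothing else.
Tracing each changed feature up the tree, the paths first meet at Cavity; any lower node misses at least one of them.
Spreading Cavity from /m/ overwrites each of those terminals with /m/'s values, yielding exactly [v].
Features on which the two segments disagree outside Cavity, such as [continuant], [nasal], are unchanged — nothing dominating them spread, and Cavity is the minimal sufficient constituent.

Cavity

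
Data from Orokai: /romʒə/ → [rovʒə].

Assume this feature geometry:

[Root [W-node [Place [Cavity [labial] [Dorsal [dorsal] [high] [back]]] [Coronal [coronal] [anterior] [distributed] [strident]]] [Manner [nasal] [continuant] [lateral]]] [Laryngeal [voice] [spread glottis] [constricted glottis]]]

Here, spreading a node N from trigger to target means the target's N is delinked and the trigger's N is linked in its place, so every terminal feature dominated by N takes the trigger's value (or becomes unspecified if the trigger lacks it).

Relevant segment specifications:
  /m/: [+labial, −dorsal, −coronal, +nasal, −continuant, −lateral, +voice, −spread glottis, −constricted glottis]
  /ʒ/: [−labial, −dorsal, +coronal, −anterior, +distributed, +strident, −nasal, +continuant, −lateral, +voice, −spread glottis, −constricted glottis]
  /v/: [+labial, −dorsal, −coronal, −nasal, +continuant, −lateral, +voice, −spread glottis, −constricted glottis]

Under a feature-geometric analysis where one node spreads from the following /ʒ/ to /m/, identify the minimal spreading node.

/m/ and [v] differ in [nasal], [continuant]; every other specified feature is identical.
Tracing each changed feature up the tree, the paths first meet at Manner; any lower node misses at least one of them.
Delinking /m/'s Manner and associating /ʒ/'s Manner gives precisely the feature bundle of [v].
[coronal], [labial] — on which /ʒ/ differs from /m/ — are unchanged, so neither W-node nor anything higher can have spread; the constituent is no larger than Manner.

Manner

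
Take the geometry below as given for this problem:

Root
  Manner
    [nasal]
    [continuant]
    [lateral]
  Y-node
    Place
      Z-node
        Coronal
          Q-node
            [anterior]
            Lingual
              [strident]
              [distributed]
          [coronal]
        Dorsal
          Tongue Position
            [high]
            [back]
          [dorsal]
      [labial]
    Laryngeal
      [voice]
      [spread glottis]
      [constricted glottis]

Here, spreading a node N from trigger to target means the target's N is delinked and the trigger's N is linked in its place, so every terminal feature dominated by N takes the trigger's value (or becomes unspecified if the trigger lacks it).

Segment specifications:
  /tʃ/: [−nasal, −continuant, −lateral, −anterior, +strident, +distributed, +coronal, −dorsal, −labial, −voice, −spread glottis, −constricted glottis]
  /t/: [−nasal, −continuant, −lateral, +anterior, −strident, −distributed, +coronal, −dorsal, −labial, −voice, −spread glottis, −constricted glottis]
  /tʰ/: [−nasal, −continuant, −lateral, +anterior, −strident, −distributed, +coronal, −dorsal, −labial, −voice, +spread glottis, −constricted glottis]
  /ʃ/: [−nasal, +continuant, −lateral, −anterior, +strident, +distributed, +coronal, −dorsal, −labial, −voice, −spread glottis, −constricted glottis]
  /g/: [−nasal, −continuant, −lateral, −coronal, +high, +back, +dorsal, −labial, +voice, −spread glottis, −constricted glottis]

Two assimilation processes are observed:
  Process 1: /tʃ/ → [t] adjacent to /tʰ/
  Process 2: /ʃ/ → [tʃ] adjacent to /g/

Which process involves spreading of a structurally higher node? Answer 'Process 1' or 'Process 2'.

Process 1 alters [anterior], [distributed], [strident]; the lowest common ancestor is Q-node (depth 5 from Root).
In Process 2, [continuant] changes, so the minimal spreading node is [continuant] at depth 2.
[continuant] (depth 2) sits above Q-node (depth 5), making Process 2 the one with the higher spreading node.

Process 2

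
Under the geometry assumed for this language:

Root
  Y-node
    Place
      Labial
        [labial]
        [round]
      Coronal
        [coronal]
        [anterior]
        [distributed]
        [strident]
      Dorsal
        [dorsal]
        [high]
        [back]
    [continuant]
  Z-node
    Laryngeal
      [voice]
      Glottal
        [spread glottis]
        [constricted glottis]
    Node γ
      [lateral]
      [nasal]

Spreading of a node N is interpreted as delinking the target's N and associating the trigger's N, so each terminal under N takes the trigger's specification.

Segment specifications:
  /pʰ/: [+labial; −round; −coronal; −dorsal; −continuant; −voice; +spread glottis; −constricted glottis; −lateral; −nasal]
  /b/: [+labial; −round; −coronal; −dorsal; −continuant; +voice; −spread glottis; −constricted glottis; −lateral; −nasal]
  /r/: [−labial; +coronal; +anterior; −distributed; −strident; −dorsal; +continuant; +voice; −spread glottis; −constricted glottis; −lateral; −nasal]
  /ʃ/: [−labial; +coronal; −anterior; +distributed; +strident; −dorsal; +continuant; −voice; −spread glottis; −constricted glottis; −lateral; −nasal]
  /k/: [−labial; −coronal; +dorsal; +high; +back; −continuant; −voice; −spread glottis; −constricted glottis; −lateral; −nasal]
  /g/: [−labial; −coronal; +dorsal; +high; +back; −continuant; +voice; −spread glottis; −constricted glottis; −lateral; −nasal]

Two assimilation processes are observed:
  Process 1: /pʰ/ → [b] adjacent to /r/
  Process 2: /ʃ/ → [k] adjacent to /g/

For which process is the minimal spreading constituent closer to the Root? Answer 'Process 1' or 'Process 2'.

Process 1 alters [voice], [spread glottis]; the lowest common ancestor is Laryngeal (depth 2 from Root).
Process 2 alters [continuant], [coronal], [anterior], [distributed], [strident], [dorsal], [high], [back]; the lowest common ancestor is Y-node (depth 1 from Root).
Y-node (depth 1) sits above Laryngeal (depth 2), making Process 2 the one with the higher spreading node.

Process 2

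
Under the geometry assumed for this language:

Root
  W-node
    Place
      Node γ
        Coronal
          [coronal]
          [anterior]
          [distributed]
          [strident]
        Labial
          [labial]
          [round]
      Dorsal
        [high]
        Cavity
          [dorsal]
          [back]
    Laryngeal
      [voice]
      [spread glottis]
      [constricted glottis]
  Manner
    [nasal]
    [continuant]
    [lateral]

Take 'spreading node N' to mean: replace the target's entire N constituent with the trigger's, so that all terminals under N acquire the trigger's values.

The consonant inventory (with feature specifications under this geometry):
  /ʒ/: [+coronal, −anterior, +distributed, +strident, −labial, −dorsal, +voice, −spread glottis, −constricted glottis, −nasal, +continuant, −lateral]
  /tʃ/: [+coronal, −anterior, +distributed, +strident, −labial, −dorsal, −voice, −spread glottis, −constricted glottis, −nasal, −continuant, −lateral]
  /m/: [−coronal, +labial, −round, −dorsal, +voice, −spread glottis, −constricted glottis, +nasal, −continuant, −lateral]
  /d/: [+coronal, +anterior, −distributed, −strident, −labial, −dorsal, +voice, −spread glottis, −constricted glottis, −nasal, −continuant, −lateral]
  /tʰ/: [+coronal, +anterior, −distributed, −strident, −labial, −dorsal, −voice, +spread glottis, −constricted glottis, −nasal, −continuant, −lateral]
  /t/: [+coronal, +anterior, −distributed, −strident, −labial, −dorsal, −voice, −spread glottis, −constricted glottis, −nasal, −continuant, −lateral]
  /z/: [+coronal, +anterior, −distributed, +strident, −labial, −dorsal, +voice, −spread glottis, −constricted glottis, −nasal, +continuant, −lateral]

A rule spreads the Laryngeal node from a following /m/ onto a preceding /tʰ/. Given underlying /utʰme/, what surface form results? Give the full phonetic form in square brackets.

Terminals under Laryngeal in this geometry: [voice], [spread glottis], [constricted glottis].
After delinking /tʰ/'s Laryngeal and linking /m/'s, the affected terminals become [+voice], [−spread glottis], [−constricted glottis]; [coronal], [anterior], [distributed], … (outside Laryngeal) are retained from /tʰ/.
Among the inventory, only /d/ has exactly this specification, giving the surface form [udme].

[udme]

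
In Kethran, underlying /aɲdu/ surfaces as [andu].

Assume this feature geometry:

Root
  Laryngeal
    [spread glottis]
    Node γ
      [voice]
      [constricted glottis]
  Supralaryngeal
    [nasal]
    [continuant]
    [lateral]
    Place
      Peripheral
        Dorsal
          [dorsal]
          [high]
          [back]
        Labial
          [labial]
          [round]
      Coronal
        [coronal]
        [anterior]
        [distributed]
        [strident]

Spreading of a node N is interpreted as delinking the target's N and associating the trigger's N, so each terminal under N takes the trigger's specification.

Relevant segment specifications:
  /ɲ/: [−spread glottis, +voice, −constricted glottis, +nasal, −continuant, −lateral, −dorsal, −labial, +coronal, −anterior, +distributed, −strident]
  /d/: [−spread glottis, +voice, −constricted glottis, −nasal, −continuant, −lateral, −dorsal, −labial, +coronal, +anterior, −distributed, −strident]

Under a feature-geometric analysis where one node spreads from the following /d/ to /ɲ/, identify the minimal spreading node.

Coronal

Feature comparison: [anterior], [distributed] differ between /ɲ/ and [n]; the remaining terminals match.
These terminals are all dominated by Coronal, and no proper subconstituent of Coronal covers them all; Coronal is their lowest common ancestor.
Spreading Coronal from /d/ overwrites each of those terminals with /d/'s values, yielding exactly [n].
[nasal] stays as in /ɲ/ although /d/ differs there, so no node dominating it spread; among the remaining candidates Coronal is the lowest that derives the output.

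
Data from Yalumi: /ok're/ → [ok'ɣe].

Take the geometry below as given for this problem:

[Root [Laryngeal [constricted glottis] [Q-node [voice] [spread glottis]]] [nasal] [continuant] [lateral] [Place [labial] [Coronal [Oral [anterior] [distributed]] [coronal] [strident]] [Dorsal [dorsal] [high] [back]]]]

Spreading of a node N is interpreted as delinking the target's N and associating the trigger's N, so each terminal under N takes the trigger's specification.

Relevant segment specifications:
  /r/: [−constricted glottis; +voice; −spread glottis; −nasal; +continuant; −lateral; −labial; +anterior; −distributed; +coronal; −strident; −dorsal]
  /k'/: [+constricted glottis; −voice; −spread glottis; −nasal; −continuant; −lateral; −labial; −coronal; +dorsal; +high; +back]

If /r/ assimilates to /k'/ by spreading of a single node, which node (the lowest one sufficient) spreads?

The alternation /r/ → [ɣ] changes [coronal], [anterior], [distributed], [strident], [dorsal], [high], [back] and nothing else.
Tracing each changed feature up the tree, the paths first meet at Place; any lower node misses at least one of them.
Spreading Place from /k'/ overwrites each of those terminals with /k'/'s values, yielding exactly [ɣ].
Had Root spread, [constricted glottis], [voice] would have taken /k'/'s values; they stay as in /r/, confirming the spreading constituent is exactly Place.

Place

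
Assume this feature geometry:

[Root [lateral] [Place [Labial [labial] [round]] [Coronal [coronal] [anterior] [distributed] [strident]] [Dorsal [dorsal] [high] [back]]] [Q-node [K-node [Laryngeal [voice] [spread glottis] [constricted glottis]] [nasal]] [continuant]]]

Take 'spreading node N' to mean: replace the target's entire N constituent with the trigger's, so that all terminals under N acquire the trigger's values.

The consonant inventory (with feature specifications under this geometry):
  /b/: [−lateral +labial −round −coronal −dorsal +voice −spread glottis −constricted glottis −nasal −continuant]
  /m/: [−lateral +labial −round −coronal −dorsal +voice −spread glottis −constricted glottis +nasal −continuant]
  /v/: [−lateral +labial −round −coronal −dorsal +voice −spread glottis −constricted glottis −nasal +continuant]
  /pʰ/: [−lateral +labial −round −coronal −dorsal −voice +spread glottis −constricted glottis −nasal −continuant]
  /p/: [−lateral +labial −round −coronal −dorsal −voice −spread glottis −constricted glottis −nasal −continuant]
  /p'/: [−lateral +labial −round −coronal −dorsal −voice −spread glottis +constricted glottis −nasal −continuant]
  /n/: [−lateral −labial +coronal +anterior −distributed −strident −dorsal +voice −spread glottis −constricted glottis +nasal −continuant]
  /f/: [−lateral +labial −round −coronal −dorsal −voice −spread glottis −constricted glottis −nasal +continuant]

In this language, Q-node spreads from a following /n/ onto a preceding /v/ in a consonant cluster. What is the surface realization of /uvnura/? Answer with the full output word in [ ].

[umnura]

Q-node immediately or transitively dominates [voice], [spread glottis], [constricted glottis], [nasal], [continuant].
Spreading Q-node from /n/ onto /v/ replaces those values with /n/'s: [+voice], [−spread glottis], [−constricted glottis], [+nasal], [−continuant]. Features outside Q-node ([lateral], [labial], [round], …) stay as in /v/.
Among the inventory, only /m/ has exactly this specification, giving the surface form [umnura].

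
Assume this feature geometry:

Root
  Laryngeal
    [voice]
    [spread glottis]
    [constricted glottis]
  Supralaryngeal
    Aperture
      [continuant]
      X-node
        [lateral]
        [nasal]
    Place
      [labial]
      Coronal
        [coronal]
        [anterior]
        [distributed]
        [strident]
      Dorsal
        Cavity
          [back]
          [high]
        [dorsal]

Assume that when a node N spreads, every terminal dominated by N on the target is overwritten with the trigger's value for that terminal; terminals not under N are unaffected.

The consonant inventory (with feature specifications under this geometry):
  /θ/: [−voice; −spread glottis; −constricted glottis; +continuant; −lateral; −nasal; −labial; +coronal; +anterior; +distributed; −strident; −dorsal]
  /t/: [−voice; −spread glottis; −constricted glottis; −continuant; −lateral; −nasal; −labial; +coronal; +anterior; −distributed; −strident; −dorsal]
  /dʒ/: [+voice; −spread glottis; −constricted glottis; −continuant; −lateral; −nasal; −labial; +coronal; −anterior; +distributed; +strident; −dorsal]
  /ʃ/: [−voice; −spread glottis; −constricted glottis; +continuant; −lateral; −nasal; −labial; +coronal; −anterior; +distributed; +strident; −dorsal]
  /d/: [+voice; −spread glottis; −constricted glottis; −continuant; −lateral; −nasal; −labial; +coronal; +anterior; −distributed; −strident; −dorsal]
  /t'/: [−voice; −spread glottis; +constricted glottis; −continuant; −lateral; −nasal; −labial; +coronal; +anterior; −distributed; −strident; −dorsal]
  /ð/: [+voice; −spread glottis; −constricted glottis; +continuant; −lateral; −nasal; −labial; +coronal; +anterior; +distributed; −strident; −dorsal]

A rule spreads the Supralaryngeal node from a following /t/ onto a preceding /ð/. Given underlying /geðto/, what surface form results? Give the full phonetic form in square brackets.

Supralaryngeal immediately or transitively dominates [continuant], [lateral], [nasal], [labial], [coronal], [anterior], [distributed], [strident], [back], [high], [dorsal].
Spreading Supralaryngeal from /t/ onto /ð/ replaces those values with /t/'s: [−continuant], [−lateral], [−nasal], [−labial], [+coronal], [+anterior], [−distributed], [−strident], [−dorsal]. Features outside Supralaryngeal ([voice], [spread glottis], [constricted glottis]) stay as in /ð/.
The resulting bundle matches /d/ in the inventory; substituting it for /ð/ gives [gedto].

[gedto]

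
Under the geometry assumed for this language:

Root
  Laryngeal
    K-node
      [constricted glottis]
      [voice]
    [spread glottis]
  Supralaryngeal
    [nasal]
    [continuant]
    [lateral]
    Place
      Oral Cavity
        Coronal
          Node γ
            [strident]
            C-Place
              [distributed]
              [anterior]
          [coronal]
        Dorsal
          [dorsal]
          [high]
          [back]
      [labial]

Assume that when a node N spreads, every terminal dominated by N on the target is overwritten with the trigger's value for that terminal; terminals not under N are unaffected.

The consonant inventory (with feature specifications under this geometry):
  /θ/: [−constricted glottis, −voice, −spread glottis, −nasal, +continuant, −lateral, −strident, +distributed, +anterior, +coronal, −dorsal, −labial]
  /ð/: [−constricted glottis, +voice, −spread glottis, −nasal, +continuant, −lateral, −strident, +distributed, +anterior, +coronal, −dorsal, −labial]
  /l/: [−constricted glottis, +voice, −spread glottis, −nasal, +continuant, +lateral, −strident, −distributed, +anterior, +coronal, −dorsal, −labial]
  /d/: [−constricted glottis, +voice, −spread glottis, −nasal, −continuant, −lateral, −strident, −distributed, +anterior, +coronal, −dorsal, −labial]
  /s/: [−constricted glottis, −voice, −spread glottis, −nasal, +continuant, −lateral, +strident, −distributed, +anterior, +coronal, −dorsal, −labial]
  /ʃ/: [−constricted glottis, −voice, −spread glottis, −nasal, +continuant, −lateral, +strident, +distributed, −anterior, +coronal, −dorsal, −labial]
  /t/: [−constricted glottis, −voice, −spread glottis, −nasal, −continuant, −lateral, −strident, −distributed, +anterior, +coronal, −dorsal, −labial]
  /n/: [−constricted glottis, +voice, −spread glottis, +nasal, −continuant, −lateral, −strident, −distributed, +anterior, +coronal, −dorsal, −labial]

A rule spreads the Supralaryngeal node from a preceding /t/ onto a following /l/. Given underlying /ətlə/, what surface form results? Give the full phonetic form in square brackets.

Supralaryngeal immediately or transitively dominates [nasal], [continuant], [lateral], [strident], [distributed], [anterior], [coronal], [dorsal], [high], [back], [labial].
Spreading Supralaryngeal from /t/ onto /l/ replaces those values with /t/'s: [−nasal], [−continuant], [−lateral], [−strident], [−distributed], [+anterior], [+coronal], [−dorsal], [−labial]. Features outside Supralaryngeal ([constricted glottis], [voice], [spread glottis]) stay as in /l/.
The resulting bundle matches /d/ in the inventory; substituting it for /l/ gives [ətdə].

[ətdə]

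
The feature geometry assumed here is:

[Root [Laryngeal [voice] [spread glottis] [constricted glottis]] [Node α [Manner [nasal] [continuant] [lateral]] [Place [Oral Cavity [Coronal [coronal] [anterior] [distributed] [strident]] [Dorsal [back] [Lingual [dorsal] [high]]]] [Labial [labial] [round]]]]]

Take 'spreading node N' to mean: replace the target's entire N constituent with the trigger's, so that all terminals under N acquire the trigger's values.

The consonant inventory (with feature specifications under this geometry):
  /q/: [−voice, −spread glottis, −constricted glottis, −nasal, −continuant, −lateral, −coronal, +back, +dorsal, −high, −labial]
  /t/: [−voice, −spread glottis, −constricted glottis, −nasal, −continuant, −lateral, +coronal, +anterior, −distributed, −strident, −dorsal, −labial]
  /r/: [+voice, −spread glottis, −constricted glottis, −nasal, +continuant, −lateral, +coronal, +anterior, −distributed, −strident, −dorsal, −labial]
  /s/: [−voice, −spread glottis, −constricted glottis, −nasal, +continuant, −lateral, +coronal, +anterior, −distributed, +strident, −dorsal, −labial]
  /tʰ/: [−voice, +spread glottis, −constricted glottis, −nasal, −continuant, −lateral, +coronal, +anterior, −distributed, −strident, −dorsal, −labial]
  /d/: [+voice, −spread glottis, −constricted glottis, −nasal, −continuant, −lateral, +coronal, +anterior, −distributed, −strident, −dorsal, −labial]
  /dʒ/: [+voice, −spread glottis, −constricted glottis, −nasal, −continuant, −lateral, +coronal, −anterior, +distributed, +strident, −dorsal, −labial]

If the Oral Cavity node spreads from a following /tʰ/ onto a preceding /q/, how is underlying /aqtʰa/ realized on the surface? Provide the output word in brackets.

[attʰa]

Oral Cavity immediately or transitively dominates [coronal], [anterior], [distributed], [strident], [back], [dorsal], [high].
Spreading Oral Cavity from /tʰ/ onto /q/ replaces those values with /tʰ/'s: [+coronal], [+anterior], [−distributed], [−strident], [−dorsal]. Features outside Oral Cavity ([voice], [spread glottis], [constricted glottis], …) stay as in /q/.
Among the inventory, only /t/ has exactly this specification, giving the surface form [attʰa].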